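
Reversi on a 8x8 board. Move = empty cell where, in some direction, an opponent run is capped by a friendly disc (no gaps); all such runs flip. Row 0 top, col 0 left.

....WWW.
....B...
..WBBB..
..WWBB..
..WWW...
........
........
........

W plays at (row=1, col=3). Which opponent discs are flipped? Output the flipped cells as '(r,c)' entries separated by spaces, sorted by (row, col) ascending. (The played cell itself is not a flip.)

Answer: (2,3)

Derivation:
Dir NW: first cell '.' (not opp) -> no flip
Dir N: first cell '.' (not opp) -> no flip
Dir NE: first cell 'W' (not opp) -> no flip
Dir W: first cell '.' (not opp) -> no flip
Dir E: opp run (1,4), next='.' -> no flip
Dir SW: first cell 'W' (not opp) -> no flip
Dir S: opp run (2,3) capped by W -> flip
Dir SE: opp run (2,4) (3,5), next='.' -> no flip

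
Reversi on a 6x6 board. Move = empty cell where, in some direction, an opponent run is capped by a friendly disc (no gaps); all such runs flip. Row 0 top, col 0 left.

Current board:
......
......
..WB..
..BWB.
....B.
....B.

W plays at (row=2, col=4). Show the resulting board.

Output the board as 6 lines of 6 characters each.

Place W at (2,4); scan 8 dirs for brackets.
Dir NW: first cell '.' (not opp) -> no flip
Dir N: first cell '.' (not opp) -> no flip
Dir NE: first cell '.' (not opp) -> no flip
Dir W: opp run (2,3) capped by W -> flip
Dir E: first cell '.' (not opp) -> no flip
Dir SW: first cell 'W' (not opp) -> no flip
Dir S: opp run (3,4) (4,4) (5,4), next=edge -> no flip
Dir SE: first cell '.' (not opp) -> no flip
All flips: (2,3)

Answer: ......
......
..WWW.
..BWB.
....B.
....B.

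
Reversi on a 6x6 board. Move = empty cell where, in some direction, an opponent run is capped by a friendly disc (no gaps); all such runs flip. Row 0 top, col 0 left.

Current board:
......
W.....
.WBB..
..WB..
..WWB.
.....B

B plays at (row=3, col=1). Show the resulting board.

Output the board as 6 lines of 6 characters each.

Place B at (3,1); scan 8 dirs for brackets.
Dir NW: first cell '.' (not opp) -> no flip
Dir N: opp run (2,1), next='.' -> no flip
Dir NE: first cell 'B' (not opp) -> no flip
Dir W: first cell '.' (not opp) -> no flip
Dir E: opp run (3,2) capped by B -> flip
Dir SW: first cell '.' (not opp) -> no flip
Dir S: first cell '.' (not opp) -> no flip
Dir SE: opp run (4,2), next='.' -> no flip
All flips: (3,2)

Answer: ......
W.....
.WBB..
.BBB..
..WWB.
.....B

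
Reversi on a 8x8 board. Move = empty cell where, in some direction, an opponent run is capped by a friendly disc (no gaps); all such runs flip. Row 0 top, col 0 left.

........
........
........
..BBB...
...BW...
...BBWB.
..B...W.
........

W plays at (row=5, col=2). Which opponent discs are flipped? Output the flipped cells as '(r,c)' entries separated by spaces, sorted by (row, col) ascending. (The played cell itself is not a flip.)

Answer: (5,3) (5,4)

Derivation:
Dir NW: first cell '.' (not opp) -> no flip
Dir N: first cell '.' (not opp) -> no flip
Dir NE: opp run (4,3) (3,4), next='.' -> no flip
Dir W: first cell '.' (not opp) -> no flip
Dir E: opp run (5,3) (5,4) capped by W -> flip
Dir SW: first cell '.' (not opp) -> no flip
Dir S: opp run (6,2), next='.' -> no flip
Dir SE: first cell '.' (not opp) -> no flip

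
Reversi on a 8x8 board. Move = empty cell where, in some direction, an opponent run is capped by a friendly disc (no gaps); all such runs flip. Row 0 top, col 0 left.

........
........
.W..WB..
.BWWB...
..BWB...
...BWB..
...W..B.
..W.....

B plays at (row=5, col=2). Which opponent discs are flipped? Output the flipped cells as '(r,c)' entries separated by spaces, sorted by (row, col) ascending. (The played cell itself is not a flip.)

Answer: (4,3)

Derivation:
Dir NW: first cell '.' (not opp) -> no flip
Dir N: first cell 'B' (not opp) -> no flip
Dir NE: opp run (4,3) capped by B -> flip
Dir W: first cell '.' (not opp) -> no flip
Dir E: first cell 'B' (not opp) -> no flip
Dir SW: first cell '.' (not opp) -> no flip
Dir S: first cell '.' (not opp) -> no flip
Dir SE: opp run (6,3), next='.' -> no flip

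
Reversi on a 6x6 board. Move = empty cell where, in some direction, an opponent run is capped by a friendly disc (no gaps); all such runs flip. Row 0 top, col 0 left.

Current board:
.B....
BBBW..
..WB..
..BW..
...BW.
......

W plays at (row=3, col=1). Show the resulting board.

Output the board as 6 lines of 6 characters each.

Answer: .B....
BBBW..
..WB..
.WWW..
...BW.
......

Derivation:
Place W at (3,1); scan 8 dirs for brackets.
Dir NW: first cell '.' (not opp) -> no flip
Dir N: first cell '.' (not opp) -> no flip
Dir NE: first cell 'W' (not opp) -> no flip
Dir W: first cell '.' (not opp) -> no flip
Dir E: opp run (3,2) capped by W -> flip
Dir SW: first cell '.' (not opp) -> no flip
Dir S: first cell '.' (not opp) -> no flip
Dir SE: first cell '.' (not opp) -> no flip
All flips: (3,2)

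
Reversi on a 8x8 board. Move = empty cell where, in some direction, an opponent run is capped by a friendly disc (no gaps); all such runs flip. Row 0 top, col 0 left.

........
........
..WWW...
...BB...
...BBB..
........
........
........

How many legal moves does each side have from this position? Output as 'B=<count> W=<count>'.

-- B to move --
(1,1): flips 1 -> legal
(1,2): flips 1 -> legal
(1,3): flips 1 -> legal
(1,4): flips 1 -> legal
(1,5): flips 1 -> legal
(2,1): no bracket -> illegal
(2,5): no bracket -> illegal
(3,1): no bracket -> illegal
(3,2): no bracket -> illegal
(3,5): no bracket -> illegal
B mobility = 5
-- W to move --
(2,5): no bracket -> illegal
(3,2): no bracket -> illegal
(3,5): no bracket -> illegal
(3,6): no bracket -> illegal
(4,2): flips 1 -> legal
(4,6): no bracket -> illegal
(5,2): no bracket -> illegal
(5,3): flips 2 -> legal
(5,4): flips 2 -> legal
(5,5): flips 2 -> legal
(5,6): flips 2 -> legal
W mobility = 5

Answer: B=5 W=5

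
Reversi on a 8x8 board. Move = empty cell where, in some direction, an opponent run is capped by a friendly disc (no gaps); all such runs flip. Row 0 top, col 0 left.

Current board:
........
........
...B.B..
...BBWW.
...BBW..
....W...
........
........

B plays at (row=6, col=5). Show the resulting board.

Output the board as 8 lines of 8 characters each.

Place B at (6,5); scan 8 dirs for brackets.
Dir NW: opp run (5,4) capped by B -> flip
Dir N: first cell '.' (not opp) -> no flip
Dir NE: first cell '.' (not opp) -> no flip
Dir W: first cell '.' (not opp) -> no flip
Dir E: first cell '.' (not opp) -> no flip
Dir SW: first cell '.' (not opp) -> no flip
Dir S: first cell '.' (not opp) -> no flip
Dir SE: first cell '.' (not opp) -> no flip
All flips: (5,4)

Answer: ........
........
...B.B..
...BBWW.
...BBW..
....B...
.....B..
........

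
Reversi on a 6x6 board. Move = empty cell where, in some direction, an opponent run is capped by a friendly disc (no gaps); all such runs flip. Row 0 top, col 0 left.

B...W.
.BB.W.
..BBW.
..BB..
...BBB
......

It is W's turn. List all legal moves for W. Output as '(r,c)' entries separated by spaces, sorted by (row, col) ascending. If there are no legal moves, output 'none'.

(0,1): no bracket -> illegal
(0,2): no bracket -> illegal
(0,3): no bracket -> illegal
(1,0): no bracket -> illegal
(1,3): no bracket -> illegal
(2,0): no bracket -> illegal
(2,1): flips 2 -> legal
(3,1): no bracket -> illegal
(3,4): no bracket -> illegal
(3,5): no bracket -> illegal
(4,1): flips 2 -> legal
(4,2): flips 1 -> legal
(5,2): no bracket -> illegal
(5,3): no bracket -> illegal
(5,4): no bracket -> illegal
(5,5): no bracket -> illegal

Answer: (2,1) (4,1) (4,2)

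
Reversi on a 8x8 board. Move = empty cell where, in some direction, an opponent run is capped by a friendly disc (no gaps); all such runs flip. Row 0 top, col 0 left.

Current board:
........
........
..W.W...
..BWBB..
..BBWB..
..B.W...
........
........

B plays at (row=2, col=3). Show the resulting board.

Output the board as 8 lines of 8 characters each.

Place B at (2,3); scan 8 dirs for brackets.
Dir NW: first cell '.' (not opp) -> no flip
Dir N: first cell '.' (not opp) -> no flip
Dir NE: first cell '.' (not opp) -> no flip
Dir W: opp run (2,2), next='.' -> no flip
Dir E: opp run (2,4), next='.' -> no flip
Dir SW: first cell 'B' (not opp) -> no flip
Dir S: opp run (3,3) capped by B -> flip
Dir SE: first cell 'B' (not opp) -> no flip
All flips: (3,3)

Answer: ........
........
..WBW...
..BBBB..
..BBWB..
..B.W...
........
........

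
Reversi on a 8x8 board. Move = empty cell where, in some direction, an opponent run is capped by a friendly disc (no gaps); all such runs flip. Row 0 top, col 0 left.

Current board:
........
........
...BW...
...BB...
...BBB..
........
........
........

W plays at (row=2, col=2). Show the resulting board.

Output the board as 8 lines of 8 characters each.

Place W at (2,2); scan 8 dirs for brackets.
Dir NW: first cell '.' (not opp) -> no flip
Dir N: first cell '.' (not opp) -> no flip
Dir NE: first cell '.' (not opp) -> no flip
Dir W: first cell '.' (not opp) -> no flip
Dir E: opp run (2,3) capped by W -> flip
Dir SW: first cell '.' (not opp) -> no flip
Dir S: first cell '.' (not opp) -> no flip
Dir SE: opp run (3,3) (4,4), next='.' -> no flip
All flips: (2,3)

Answer: ........
........
..WWW...
...BB...
...BBB..
........
........
........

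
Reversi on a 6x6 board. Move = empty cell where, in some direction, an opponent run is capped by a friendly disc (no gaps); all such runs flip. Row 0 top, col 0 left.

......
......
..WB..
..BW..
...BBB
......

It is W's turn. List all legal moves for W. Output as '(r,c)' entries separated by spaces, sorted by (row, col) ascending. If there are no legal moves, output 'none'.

(1,2): no bracket -> illegal
(1,3): flips 1 -> legal
(1,4): no bracket -> illegal
(2,1): no bracket -> illegal
(2,4): flips 1 -> legal
(3,1): flips 1 -> legal
(3,4): no bracket -> illegal
(3,5): no bracket -> illegal
(4,1): no bracket -> illegal
(4,2): flips 1 -> legal
(5,2): no bracket -> illegal
(5,3): flips 1 -> legal
(5,4): no bracket -> illegal
(5,5): flips 1 -> legal

Answer: (1,3) (2,4) (3,1) (4,2) (5,3) (5,5)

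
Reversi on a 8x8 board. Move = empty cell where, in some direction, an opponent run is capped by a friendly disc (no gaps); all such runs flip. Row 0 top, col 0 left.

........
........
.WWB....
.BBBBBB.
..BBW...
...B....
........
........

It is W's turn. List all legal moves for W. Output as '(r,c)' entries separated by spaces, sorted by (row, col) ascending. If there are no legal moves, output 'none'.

Answer: (2,4) (2,6) (4,0) (4,1) (5,2) (5,4) (6,2)

Derivation:
(1,2): no bracket -> illegal
(1,3): no bracket -> illegal
(1,4): no bracket -> illegal
(2,0): no bracket -> illegal
(2,4): flips 2 -> legal
(2,5): no bracket -> illegal
(2,6): flips 1 -> legal
(2,7): no bracket -> illegal
(3,0): no bracket -> illegal
(3,7): no bracket -> illegal
(4,0): flips 1 -> legal
(4,1): flips 3 -> legal
(4,5): no bracket -> illegal
(4,6): no bracket -> illegal
(4,7): no bracket -> illegal
(5,1): no bracket -> illegal
(5,2): flips 2 -> legal
(5,4): flips 2 -> legal
(6,2): flips 1 -> legal
(6,3): no bracket -> illegal
(6,4): no bracket -> illegal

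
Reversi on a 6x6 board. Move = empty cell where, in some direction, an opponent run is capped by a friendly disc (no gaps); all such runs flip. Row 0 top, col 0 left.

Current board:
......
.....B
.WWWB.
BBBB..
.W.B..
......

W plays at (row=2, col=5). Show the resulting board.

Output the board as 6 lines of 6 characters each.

Place W at (2,5); scan 8 dirs for brackets.
Dir NW: first cell '.' (not opp) -> no flip
Dir N: opp run (1,5), next='.' -> no flip
Dir NE: edge -> no flip
Dir W: opp run (2,4) capped by W -> flip
Dir E: edge -> no flip
Dir SW: first cell '.' (not opp) -> no flip
Dir S: first cell '.' (not opp) -> no flip
Dir SE: edge -> no flip
All flips: (2,4)

Answer: ......
.....B
.WWWWW
BBBB..
.W.B..
......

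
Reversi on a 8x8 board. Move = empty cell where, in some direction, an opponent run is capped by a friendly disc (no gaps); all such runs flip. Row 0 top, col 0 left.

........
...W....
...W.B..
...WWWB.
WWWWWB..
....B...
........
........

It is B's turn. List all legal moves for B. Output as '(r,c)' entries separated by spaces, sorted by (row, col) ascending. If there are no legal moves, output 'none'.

Answer: (1,2) (2,4) (3,2) (5,2)

Derivation:
(0,2): no bracket -> illegal
(0,3): no bracket -> illegal
(0,4): no bracket -> illegal
(1,2): flips 2 -> legal
(1,4): no bracket -> illegal
(2,2): no bracket -> illegal
(2,4): flips 2 -> legal
(2,6): no bracket -> illegal
(3,0): no bracket -> illegal
(3,1): no bracket -> illegal
(3,2): flips 4 -> legal
(4,6): no bracket -> illegal
(5,0): no bracket -> illegal
(5,1): no bracket -> illegal
(5,2): flips 2 -> legal
(5,3): no bracket -> illegal
(5,5): no bracket -> illegal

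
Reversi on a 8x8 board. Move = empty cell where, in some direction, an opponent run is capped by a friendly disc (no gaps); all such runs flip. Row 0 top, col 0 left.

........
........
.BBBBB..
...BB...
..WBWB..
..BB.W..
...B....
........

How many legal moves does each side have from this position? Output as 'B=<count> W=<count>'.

-- B to move --
(3,1): flips 1 -> legal
(3,2): flips 1 -> legal
(3,5): flips 1 -> legal
(4,1): flips 1 -> legal
(4,6): no bracket -> illegal
(5,1): flips 1 -> legal
(5,4): flips 1 -> legal
(5,6): no bracket -> illegal
(6,4): no bracket -> illegal
(6,5): flips 1 -> legal
(6,6): flips 2 -> legal
B mobility = 8
-- W to move --
(1,0): no bracket -> illegal
(1,1): flips 2 -> legal
(1,2): no bracket -> illegal
(1,3): no bracket -> illegal
(1,4): flips 2 -> legal
(1,5): flips 2 -> legal
(1,6): no bracket -> illegal
(2,0): no bracket -> illegal
(2,6): no bracket -> illegal
(3,0): no bracket -> illegal
(3,1): no bracket -> illegal
(3,2): no bracket -> illegal
(3,5): flips 1 -> legal
(3,6): no bracket -> illegal
(4,1): no bracket -> illegal
(4,6): flips 1 -> legal
(5,1): no bracket -> illegal
(5,4): no bracket -> illegal
(5,6): no bracket -> illegal
(6,1): no bracket -> illegal
(6,2): flips 2 -> legal
(6,4): flips 1 -> legal
(7,2): no bracket -> illegal
(7,3): no bracket -> illegal
(7,4): no bracket -> illegal
W mobility = 7

Answer: B=8 W=7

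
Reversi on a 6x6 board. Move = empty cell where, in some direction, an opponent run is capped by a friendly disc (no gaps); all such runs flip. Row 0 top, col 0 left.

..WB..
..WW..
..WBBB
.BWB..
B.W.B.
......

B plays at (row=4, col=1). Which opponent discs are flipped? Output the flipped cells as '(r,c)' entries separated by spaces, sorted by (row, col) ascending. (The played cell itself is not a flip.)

Answer: (3,2)

Derivation:
Dir NW: first cell '.' (not opp) -> no flip
Dir N: first cell 'B' (not opp) -> no flip
Dir NE: opp run (3,2) capped by B -> flip
Dir W: first cell 'B' (not opp) -> no flip
Dir E: opp run (4,2), next='.' -> no flip
Dir SW: first cell '.' (not opp) -> no flip
Dir S: first cell '.' (not opp) -> no flip
Dir SE: first cell '.' (not opp) -> no flip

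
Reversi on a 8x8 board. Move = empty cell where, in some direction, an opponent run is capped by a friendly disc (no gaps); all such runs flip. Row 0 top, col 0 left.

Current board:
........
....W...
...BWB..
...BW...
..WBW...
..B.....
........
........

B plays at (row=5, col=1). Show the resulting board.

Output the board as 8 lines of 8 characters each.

Answer: ........
....W...
...BWB..
...BW...
..BBW...
.BB.....
........
........

Derivation:
Place B at (5,1); scan 8 dirs for brackets.
Dir NW: first cell '.' (not opp) -> no flip
Dir N: first cell '.' (not opp) -> no flip
Dir NE: opp run (4,2) capped by B -> flip
Dir W: first cell '.' (not opp) -> no flip
Dir E: first cell 'B' (not opp) -> no flip
Dir SW: first cell '.' (not opp) -> no flip
Dir S: first cell '.' (not opp) -> no flip
Dir SE: first cell '.' (not opp) -> no flip
All flips: (4,2)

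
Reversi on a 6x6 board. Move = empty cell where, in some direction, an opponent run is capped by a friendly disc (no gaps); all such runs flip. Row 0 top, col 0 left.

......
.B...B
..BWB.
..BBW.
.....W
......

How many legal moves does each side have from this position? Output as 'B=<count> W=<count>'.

-- B to move --
(1,2): no bracket -> illegal
(1,3): flips 1 -> legal
(1,4): flips 1 -> legal
(2,5): no bracket -> illegal
(3,5): flips 1 -> legal
(4,3): no bracket -> illegal
(4,4): flips 1 -> legal
(5,4): no bracket -> illegal
(5,5): no bracket -> illegal
B mobility = 4
-- W to move --
(0,0): no bracket -> illegal
(0,1): no bracket -> illegal
(0,2): no bracket -> illegal
(0,4): no bracket -> illegal
(0,5): no bracket -> illegal
(1,0): no bracket -> illegal
(1,2): no bracket -> illegal
(1,3): no bracket -> illegal
(1,4): flips 1 -> legal
(2,0): no bracket -> illegal
(2,1): flips 1 -> legal
(2,5): flips 1 -> legal
(3,1): flips 2 -> legal
(3,5): no bracket -> illegal
(4,1): flips 1 -> legal
(4,2): no bracket -> illegal
(4,3): flips 1 -> legal
(4,4): no bracket -> illegal
W mobility = 6

Answer: B=4 W=6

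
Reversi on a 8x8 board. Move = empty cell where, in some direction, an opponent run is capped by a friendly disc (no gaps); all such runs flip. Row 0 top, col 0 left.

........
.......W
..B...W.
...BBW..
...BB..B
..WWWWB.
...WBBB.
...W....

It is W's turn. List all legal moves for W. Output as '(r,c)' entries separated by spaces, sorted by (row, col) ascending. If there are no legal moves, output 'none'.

Answer: (1,1) (2,3) (2,4) (2,5) (3,2) (5,7) (6,7) (7,4) (7,5) (7,6) (7,7)

Derivation:
(1,1): flips 3 -> legal
(1,2): no bracket -> illegal
(1,3): no bracket -> illegal
(2,1): no bracket -> illegal
(2,3): flips 2 -> legal
(2,4): flips 2 -> legal
(2,5): flips 2 -> legal
(3,1): no bracket -> illegal
(3,2): flips 3 -> legal
(3,6): no bracket -> illegal
(3,7): no bracket -> illegal
(4,2): no bracket -> illegal
(4,5): no bracket -> illegal
(4,6): no bracket -> illegal
(5,7): flips 1 -> legal
(6,7): flips 3 -> legal
(7,4): flips 1 -> legal
(7,5): flips 2 -> legal
(7,6): flips 1 -> legal
(7,7): flips 1 -> legal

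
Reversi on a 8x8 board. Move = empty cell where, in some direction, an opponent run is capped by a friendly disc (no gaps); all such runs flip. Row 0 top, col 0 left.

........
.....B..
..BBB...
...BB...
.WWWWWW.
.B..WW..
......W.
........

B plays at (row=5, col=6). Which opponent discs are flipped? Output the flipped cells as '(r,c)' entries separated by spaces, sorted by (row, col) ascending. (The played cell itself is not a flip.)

Dir NW: opp run (4,5) capped by B -> flip
Dir N: opp run (4,6), next='.' -> no flip
Dir NE: first cell '.' (not opp) -> no flip
Dir W: opp run (5,5) (5,4), next='.' -> no flip
Dir E: first cell '.' (not opp) -> no flip
Dir SW: first cell '.' (not opp) -> no flip
Dir S: opp run (6,6), next='.' -> no flip
Dir SE: first cell '.' (not opp) -> no flip

Answer: (4,5)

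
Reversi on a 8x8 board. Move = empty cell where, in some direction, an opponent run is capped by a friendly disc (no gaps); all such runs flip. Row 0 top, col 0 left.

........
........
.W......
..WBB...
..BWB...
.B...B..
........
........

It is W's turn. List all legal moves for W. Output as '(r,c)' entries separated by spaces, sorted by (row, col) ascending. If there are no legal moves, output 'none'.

(2,2): no bracket -> illegal
(2,3): flips 1 -> legal
(2,4): no bracket -> illegal
(2,5): flips 1 -> legal
(3,1): no bracket -> illegal
(3,5): flips 2 -> legal
(4,0): no bracket -> illegal
(4,1): flips 1 -> legal
(4,5): flips 1 -> legal
(4,6): no bracket -> illegal
(5,0): no bracket -> illegal
(5,2): flips 1 -> legal
(5,3): no bracket -> illegal
(5,4): no bracket -> illegal
(5,6): no bracket -> illegal
(6,0): no bracket -> illegal
(6,1): no bracket -> illegal
(6,2): no bracket -> illegal
(6,4): no bracket -> illegal
(6,5): no bracket -> illegal
(6,6): no bracket -> illegal

Answer: (2,3) (2,5) (3,5) (4,1) (4,5) (5,2)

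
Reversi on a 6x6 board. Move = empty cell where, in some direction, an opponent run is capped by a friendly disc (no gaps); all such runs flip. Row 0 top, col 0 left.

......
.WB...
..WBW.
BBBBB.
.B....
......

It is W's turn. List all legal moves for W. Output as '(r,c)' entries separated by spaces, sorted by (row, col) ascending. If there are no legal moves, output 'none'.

Answer: (0,2) (1,3) (4,0) (4,2) (4,4)

Derivation:
(0,1): no bracket -> illegal
(0,2): flips 1 -> legal
(0,3): no bracket -> illegal
(1,3): flips 1 -> legal
(1,4): no bracket -> illegal
(2,0): no bracket -> illegal
(2,1): no bracket -> illegal
(2,5): no bracket -> illegal
(3,5): no bracket -> illegal
(4,0): flips 1 -> legal
(4,2): flips 2 -> legal
(4,3): no bracket -> illegal
(4,4): flips 2 -> legal
(4,5): no bracket -> illegal
(5,0): no bracket -> illegal
(5,1): no bracket -> illegal
(5,2): no bracket -> illegal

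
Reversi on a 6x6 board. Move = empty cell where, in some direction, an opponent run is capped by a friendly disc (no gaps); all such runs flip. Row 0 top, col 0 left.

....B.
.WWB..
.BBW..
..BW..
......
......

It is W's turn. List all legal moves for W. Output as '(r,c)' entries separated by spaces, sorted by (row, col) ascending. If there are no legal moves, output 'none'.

(0,2): no bracket -> illegal
(0,3): flips 1 -> legal
(0,5): no bracket -> illegal
(1,0): no bracket -> illegal
(1,4): flips 1 -> legal
(1,5): no bracket -> illegal
(2,0): flips 2 -> legal
(2,4): no bracket -> illegal
(3,0): flips 1 -> legal
(3,1): flips 2 -> legal
(4,1): flips 1 -> legal
(4,2): flips 2 -> legal
(4,3): no bracket -> illegal

Answer: (0,3) (1,4) (2,0) (3,0) (3,1) (4,1) (4,2)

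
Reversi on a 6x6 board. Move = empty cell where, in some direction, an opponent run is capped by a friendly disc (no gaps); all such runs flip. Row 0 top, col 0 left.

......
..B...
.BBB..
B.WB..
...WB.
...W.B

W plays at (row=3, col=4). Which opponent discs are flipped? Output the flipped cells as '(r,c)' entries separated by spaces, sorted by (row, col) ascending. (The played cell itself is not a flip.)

Dir NW: opp run (2,3) (1,2), next='.' -> no flip
Dir N: first cell '.' (not opp) -> no flip
Dir NE: first cell '.' (not opp) -> no flip
Dir W: opp run (3,3) capped by W -> flip
Dir E: first cell '.' (not opp) -> no flip
Dir SW: first cell 'W' (not opp) -> no flip
Dir S: opp run (4,4), next='.' -> no flip
Dir SE: first cell '.' (not opp) -> no flip

Answer: (3,3)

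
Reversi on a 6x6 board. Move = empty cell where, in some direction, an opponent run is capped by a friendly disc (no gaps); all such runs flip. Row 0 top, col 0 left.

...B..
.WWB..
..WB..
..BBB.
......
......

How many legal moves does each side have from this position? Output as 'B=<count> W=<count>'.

Answer: B=6 W=6

Derivation:
-- B to move --
(0,0): flips 2 -> legal
(0,1): flips 1 -> legal
(0,2): flips 2 -> legal
(1,0): flips 2 -> legal
(2,0): no bracket -> illegal
(2,1): flips 2 -> legal
(3,1): flips 1 -> legal
B mobility = 6
-- W to move --
(0,2): no bracket -> illegal
(0,4): flips 1 -> legal
(1,4): flips 1 -> legal
(2,1): no bracket -> illegal
(2,4): flips 1 -> legal
(2,5): no bracket -> illegal
(3,1): no bracket -> illegal
(3,5): no bracket -> illegal
(4,1): no bracket -> illegal
(4,2): flips 1 -> legal
(4,3): no bracket -> illegal
(4,4): flips 1 -> legal
(4,5): flips 2 -> legal
W mobility = 6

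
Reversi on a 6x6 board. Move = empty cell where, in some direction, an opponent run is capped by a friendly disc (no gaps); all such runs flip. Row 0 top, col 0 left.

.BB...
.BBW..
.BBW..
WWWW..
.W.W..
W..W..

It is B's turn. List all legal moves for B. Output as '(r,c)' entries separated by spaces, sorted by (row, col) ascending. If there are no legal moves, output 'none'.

Answer: (0,4) (1,4) (2,4) (3,4) (4,0) (4,2) (4,4) (5,1) (5,4)

Derivation:
(0,3): no bracket -> illegal
(0,4): flips 1 -> legal
(1,4): flips 1 -> legal
(2,0): no bracket -> illegal
(2,4): flips 2 -> legal
(3,4): flips 1 -> legal
(4,0): flips 1 -> legal
(4,2): flips 1 -> legal
(4,4): flips 1 -> legal
(5,1): flips 2 -> legal
(5,2): no bracket -> illegal
(5,4): flips 2 -> legal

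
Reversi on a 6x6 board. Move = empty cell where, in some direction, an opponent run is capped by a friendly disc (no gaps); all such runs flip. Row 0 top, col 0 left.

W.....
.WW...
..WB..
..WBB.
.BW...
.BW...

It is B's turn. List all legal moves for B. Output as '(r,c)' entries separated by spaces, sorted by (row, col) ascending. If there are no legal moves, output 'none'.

(0,1): flips 1 -> legal
(0,2): no bracket -> illegal
(0,3): no bracket -> illegal
(1,0): no bracket -> illegal
(1,3): no bracket -> illegal
(2,0): no bracket -> illegal
(2,1): flips 1 -> legal
(3,1): flips 1 -> legal
(4,3): flips 1 -> legal
(5,3): flips 1 -> legal

Answer: (0,1) (2,1) (3,1) (4,3) (5,3)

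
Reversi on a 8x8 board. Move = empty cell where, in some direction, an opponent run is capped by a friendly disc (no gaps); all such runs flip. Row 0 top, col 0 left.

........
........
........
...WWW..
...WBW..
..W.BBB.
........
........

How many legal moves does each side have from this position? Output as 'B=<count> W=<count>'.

Answer: B=9 W=6

Derivation:
-- B to move --
(2,2): flips 1 -> legal
(2,3): flips 2 -> legal
(2,4): flips 1 -> legal
(2,5): flips 2 -> legal
(2,6): flips 1 -> legal
(3,2): flips 1 -> legal
(3,6): flips 1 -> legal
(4,1): no bracket -> illegal
(4,2): flips 1 -> legal
(4,6): flips 1 -> legal
(5,1): no bracket -> illegal
(5,3): no bracket -> illegal
(6,1): no bracket -> illegal
(6,2): no bracket -> illegal
(6,3): no bracket -> illegal
B mobility = 9
-- W to move --
(4,6): no bracket -> illegal
(4,7): no bracket -> illegal
(5,3): flips 1 -> legal
(5,7): no bracket -> illegal
(6,3): flips 1 -> legal
(6,4): flips 2 -> legal
(6,5): flips 2 -> legal
(6,6): flips 2 -> legal
(6,7): flips 1 -> legal
W mobility = 6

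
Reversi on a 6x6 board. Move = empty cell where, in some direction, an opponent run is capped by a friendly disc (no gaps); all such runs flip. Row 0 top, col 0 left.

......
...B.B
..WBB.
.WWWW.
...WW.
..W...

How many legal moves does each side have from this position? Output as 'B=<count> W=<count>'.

-- B to move --
(1,1): no bracket -> illegal
(1,2): no bracket -> illegal
(2,0): no bracket -> illegal
(2,1): flips 1 -> legal
(2,5): no bracket -> illegal
(3,0): no bracket -> illegal
(3,5): no bracket -> illegal
(4,0): flips 2 -> legal
(4,1): flips 1 -> legal
(4,2): flips 1 -> legal
(4,5): flips 1 -> legal
(5,1): no bracket -> illegal
(5,3): flips 2 -> legal
(5,4): flips 2 -> legal
(5,5): no bracket -> illegal
B mobility = 7
-- W to move --
(0,2): no bracket -> illegal
(0,3): flips 2 -> legal
(0,4): flips 1 -> legal
(0,5): no bracket -> illegal
(1,2): flips 1 -> legal
(1,4): flips 2 -> legal
(2,5): flips 2 -> legal
(3,5): no bracket -> illegal
W mobility = 5

Answer: B=7 W=5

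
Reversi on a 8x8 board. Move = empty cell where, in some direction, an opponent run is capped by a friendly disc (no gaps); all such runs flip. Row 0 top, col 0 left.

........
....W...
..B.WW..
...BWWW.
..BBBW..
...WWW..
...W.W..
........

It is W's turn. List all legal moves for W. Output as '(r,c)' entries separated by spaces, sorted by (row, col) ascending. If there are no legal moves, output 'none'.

(1,1): flips 3 -> legal
(1,2): no bracket -> illegal
(1,3): no bracket -> illegal
(2,1): no bracket -> illegal
(2,3): flips 2 -> legal
(3,1): flips 1 -> legal
(3,2): flips 2 -> legal
(4,1): flips 3 -> legal
(5,1): flips 2 -> legal
(5,2): flips 1 -> legal

Answer: (1,1) (2,3) (3,1) (3,2) (4,1) (5,1) (5,2)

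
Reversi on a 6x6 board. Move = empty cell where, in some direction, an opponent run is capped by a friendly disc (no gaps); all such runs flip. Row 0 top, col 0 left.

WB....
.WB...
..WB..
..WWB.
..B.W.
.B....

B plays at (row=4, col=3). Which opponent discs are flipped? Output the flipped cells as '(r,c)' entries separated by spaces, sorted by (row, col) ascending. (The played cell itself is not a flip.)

Dir NW: opp run (3,2), next='.' -> no flip
Dir N: opp run (3,3) capped by B -> flip
Dir NE: first cell 'B' (not opp) -> no flip
Dir W: first cell 'B' (not opp) -> no flip
Dir E: opp run (4,4), next='.' -> no flip
Dir SW: first cell '.' (not opp) -> no flip
Dir S: first cell '.' (not opp) -> no flip
Dir SE: first cell '.' (not opp) -> no flip

Answer: (3,3)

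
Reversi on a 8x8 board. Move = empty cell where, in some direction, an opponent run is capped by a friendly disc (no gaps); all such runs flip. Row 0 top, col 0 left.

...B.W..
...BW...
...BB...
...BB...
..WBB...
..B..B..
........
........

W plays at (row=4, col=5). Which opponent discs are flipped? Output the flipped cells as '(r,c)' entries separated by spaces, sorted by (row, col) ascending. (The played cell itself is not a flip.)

Dir NW: opp run (3,4) (2,3), next='.' -> no flip
Dir N: first cell '.' (not opp) -> no flip
Dir NE: first cell '.' (not opp) -> no flip
Dir W: opp run (4,4) (4,3) capped by W -> flip
Dir E: first cell '.' (not opp) -> no flip
Dir SW: first cell '.' (not opp) -> no flip
Dir S: opp run (5,5), next='.' -> no flip
Dir SE: first cell '.' (not opp) -> no flip

Answer: (4,3) (4,4)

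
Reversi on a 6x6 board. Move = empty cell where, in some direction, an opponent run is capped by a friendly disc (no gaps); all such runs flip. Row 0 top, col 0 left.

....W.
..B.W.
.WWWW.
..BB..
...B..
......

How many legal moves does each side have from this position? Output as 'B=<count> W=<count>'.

Answer: B=7 W=8

Derivation:
-- B to move --
(0,3): no bracket -> illegal
(0,5): flips 2 -> legal
(1,0): flips 1 -> legal
(1,1): flips 1 -> legal
(1,3): flips 1 -> legal
(1,5): flips 1 -> legal
(2,0): no bracket -> illegal
(2,5): no bracket -> illegal
(3,0): flips 1 -> legal
(3,1): no bracket -> illegal
(3,4): flips 1 -> legal
(3,5): no bracket -> illegal
B mobility = 7
-- W to move --
(0,1): flips 1 -> legal
(0,2): flips 1 -> legal
(0,3): flips 1 -> legal
(1,1): no bracket -> illegal
(1,3): no bracket -> illegal
(3,1): no bracket -> illegal
(3,4): no bracket -> illegal
(4,1): flips 1 -> legal
(4,2): flips 2 -> legal
(4,4): flips 1 -> legal
(5,2): no bracket -> illegal
(5,3): flips 2 -> legal
(5,4): flips 2 -> legal
W mobility = 8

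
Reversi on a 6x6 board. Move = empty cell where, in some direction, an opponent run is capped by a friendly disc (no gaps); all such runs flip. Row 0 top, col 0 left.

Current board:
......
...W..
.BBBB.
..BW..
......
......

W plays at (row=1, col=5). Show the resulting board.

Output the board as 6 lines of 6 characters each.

Answer: ......
...W.W
.BBBW.
..BW..
......
......

Derivation:
Place W at (1,5); scan 8 dirs for brackets.
Dir NW: first cell '.' (not opp) -> no flip
Dir N: first cell '.' (not opp) -> no flip
Dir NE: edge -> no flip
Dir W: first cell '.' (not opp) -> no flip
Dir E: edge -> no flip
Dir SW: opp run (2,4) capped by W -> flip
Dir S: first cell '.' (not opp) -> no flip
Dir SE: edge -> no flip
All flips: (2,4)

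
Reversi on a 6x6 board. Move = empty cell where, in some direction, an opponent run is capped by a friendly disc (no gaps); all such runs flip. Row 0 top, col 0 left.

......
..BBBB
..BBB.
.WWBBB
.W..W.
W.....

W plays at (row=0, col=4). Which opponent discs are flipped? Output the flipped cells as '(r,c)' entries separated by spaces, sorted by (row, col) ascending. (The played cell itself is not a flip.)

Dir NW: edge -> no flip
Dir N: edge -> no flip
Dir NE: edge -> no flip
Dir W: first cell '.' (not opp) -> no flip
Dir E: first cell '.' (not opp) -> no flip
Dir SW: opp run (1,3) (2,2) capped by W -> flip
Dir S: opp run (1,4) (2,4) (3,4) capped by W -> flip
Dir SE: opp run (1,5), next=edge -> no flip

Answer: (1,3) (1,4) (2,2) (2,4) (3,4)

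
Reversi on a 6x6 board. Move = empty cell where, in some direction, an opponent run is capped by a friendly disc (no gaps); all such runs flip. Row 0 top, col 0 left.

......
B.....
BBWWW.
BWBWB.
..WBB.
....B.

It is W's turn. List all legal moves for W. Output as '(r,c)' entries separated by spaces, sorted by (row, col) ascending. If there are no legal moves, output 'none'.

Answer: (1,1) (3,5) (4,1) (4,5) (5,3) (5,5)

Derivation:
(0,0): no bracket -> illegal
(0,1): no bracket -> illegal
(1,1): flips 1 -> legal
(1,2): no bracket -> illegal
(2,5): no bracket -> illegal
(3,5): flips 1 -> legal
(4,0): no bracket -> illegal
(4,1): flips 1 -> legal
(4,5): flips 3 -> legal
(5,2): no bracket -> illegal
(5,3): flips 1 -> legal
(5,5): flips 1 -> legal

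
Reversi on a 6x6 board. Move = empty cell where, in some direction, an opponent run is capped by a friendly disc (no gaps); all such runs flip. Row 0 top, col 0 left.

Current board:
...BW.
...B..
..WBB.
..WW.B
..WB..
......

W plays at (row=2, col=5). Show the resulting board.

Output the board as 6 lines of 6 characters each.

Answer: ...BW.
...B..
..WWWW
..WW.B
..WB..
......

Derivation:
Place W at (2,5); scan 8 dirs for brackets.
Dir NW: first cell '.' (not opp) -> no flip
Dir N: first cell '.' (not opp) -> no flip
Dir NE: edge -> no flip
Dir W: opp run (2,4) (2,3) capped by W -> flip
Dir E: edge -> no flip
Dir SW: first cell '.' (not opp) -> no flip
Dir S: opp run (3,5), next='.' -> no flip
Dir SE: edge -> no flip
All flips: (2,3) (2,4)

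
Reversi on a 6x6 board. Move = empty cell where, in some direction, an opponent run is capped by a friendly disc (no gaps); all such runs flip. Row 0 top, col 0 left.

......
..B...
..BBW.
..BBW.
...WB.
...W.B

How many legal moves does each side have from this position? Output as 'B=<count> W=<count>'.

Answer: B=7 W=8

Derivation:
-- B to move --
(1,3): no bracket -> illegal
(1,4): flips 2 -> legal
(1,5): flips 1 -> legal
(2,5): flips 1 -> legal
(3,5): flips 1 -> legal
(4,2): flips 1 -> legal
(4,5): flips 1 -> legal
(5,2): no bracket -> illegal
(5,4): flips 1 -> legal
B mobility = 7
-- W to move --
(0,1): flips 2 -> legal
(0,2): no bracket -> illegal
(0,3): no bracket -> illegal
(1,1): no bracket -> illegal
(1,3): flips 2 -> legal
(1,4): no bracket -> illegal
(2,1): flips 3 -> legal
(3,1): flips 2 -> legal
(3,5): flips 1 -> legal
(4,1): no bracket -> illegal
(4,2): flips 1 -> legal
(4,5): flips 1 -> legal
(5,4): flips 1 -> legal
W mobility = 8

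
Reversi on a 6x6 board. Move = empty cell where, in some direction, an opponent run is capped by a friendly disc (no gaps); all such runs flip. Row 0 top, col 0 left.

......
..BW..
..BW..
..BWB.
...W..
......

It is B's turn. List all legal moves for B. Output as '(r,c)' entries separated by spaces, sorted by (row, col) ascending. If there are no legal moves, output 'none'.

Answer: (0,4) (1,4) (2,4) (4,4) (5,2) (5,4)

Derivation:
(0,2): no bracket -> illegal
(0,3): no bracket -> illegal
(0,4): flips 1 -> legal
(1,4): flips 2 -> legal
(2,4): flips 1 -> legal
(4,2): no bracket -> illegal
(4,4): flips 1 -> legal
(5,2): flips 1 -> legal
(5,3): no bracket -> illegal
(5,4): flips 1 -> legal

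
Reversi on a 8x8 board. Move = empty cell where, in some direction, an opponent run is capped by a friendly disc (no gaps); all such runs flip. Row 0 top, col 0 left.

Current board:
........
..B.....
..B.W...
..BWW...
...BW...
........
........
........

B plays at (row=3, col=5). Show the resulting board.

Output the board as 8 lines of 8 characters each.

Place B at (3,5); scan 8 dirs for brackets.
Dir NW: opp run (2,4), next='.' -> no flip
Dir N: first cell '.' (not opp) -> no flip
Dir NE: first cell '.' (not opp) -> no flip
Dir W: opp run (3,4) (3,3) capped by B -> flip
Dir E: first cell '.' (not opp) -> no flip
Dir SW: opp run (4,4), next='.' -> no flip
Dir S: first cell '.' (not opp) -> no flip
Dir SE: first cell '.' (not opp) -> no flip
All flips: (3,3) (3,4)

Answer: ........
..B.....
..B.W...
..BBBB..
...BW...
........
........
........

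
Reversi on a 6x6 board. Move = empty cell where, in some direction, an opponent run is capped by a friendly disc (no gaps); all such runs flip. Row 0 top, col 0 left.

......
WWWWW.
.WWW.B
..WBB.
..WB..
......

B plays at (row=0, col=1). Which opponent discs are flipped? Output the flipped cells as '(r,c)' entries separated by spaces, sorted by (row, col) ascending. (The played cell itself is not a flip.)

Answer: (1,2) (2,3)

Derivation:
Dir NW: edge -> no flip
Dir N: edge -> no flip
Dir NE: edge -> no flip
Dir W: first cell '.' (not opp) -> no flip
Dir E: first cell '.' (not opp) -> no flip
Dir SW: opp run (1,0), next=edge -> no flip
Dir S: opp run (1,1) (2,1), next='.' -> no flip
Dir SE: opp run (1,2) (2,3) capped by B -> flip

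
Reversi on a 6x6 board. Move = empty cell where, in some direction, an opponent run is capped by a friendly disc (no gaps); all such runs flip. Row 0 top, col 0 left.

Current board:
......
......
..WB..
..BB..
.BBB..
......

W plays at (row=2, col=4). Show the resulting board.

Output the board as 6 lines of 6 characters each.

Answer: ......
......
..WWW.
..BB..
.BBB..
......

Derivation:
Place W at (2,4); scan 8 dirs for brackets.
Dir NW: first cell '.' (not opp) -> no flip
Dir N: first cell '.' (not opp) -> no flip
Dir NE: first cell '.' (not opp) -> no flip
Dir W: opp run (2,3) capped by W -> flip
Dir E: first cell '.' (not opp) -> no flip
Dir SW: opp run (3,3) (4,2), next='.' -> no flip
Dir S: first cell '.' (not opp) -> no flip
Dir SE: first cell '.' (not opp) -> no flip
All flips: (2,3)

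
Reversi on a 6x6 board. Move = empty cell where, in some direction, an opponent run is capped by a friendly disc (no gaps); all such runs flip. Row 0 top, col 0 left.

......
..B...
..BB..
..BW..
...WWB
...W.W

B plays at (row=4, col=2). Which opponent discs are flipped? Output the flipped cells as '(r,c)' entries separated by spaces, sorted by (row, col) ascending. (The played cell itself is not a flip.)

Dir NW: first cell '.' (not opp) -> no flip
Dir N: first cell 'B' (not opp) -> no flip
Dir NE: opp run (3,3), next='.' -> no flip
Dir W: first cell '.' (not opp) -> no flip
Dir E: opp run (4,3) (4,4) capped by B -> flip
Dir SW: first cell '.' (not opp) -> no flip
Dir S: first cell '.' (not opp) -> no flip
Dir SE: opp run (5,3), next=edge -> no flip

Answer: (4,3) (4,4)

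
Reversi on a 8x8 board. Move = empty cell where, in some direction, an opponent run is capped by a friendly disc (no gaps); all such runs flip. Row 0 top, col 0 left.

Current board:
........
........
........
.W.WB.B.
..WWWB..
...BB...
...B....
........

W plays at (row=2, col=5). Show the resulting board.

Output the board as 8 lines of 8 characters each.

Answer: ........
........
.....W..
.W.WW.B.
..WWWB..
...BB...
...B....
........

Derivation:
Place W at (2,5); scan 8 dirs for brackets.
Dir NW: first cell '.' (not opp) -> no flip
Dir N: first cell '.' (not opp) -> no flip
Dir NE: first cell '.' (not opp) -> no flip
Dir W: first cell '.' (not opp) -> no flip
Dir E: first cell '.' (not opp) -> no flip
Dir SW: opp run (3,4) capped by W -> flip
Dir S: first cell '.' (not opp) -> no flip
Dir SE: opp run (3,6), next='.' -> no flip
All flips: (3,4)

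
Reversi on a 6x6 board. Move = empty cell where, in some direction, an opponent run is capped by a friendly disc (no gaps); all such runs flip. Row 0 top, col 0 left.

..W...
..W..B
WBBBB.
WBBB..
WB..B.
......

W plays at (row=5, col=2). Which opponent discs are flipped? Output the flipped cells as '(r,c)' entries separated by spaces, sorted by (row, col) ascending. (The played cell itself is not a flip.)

Answer: (4,1)

Derivation:
Dir NW: opp run (4,1) capped by W -> flip
Dir N: first cell '.' (not opp) -> no flip
Dir NE: first cell '.' (not opp) -> no flip
Dir W: first cell '.' (not opp) -> no flip
Dir E: first cell '.' (not opp) -> no flip
Dir SW: edge -> no flip
Dir S: edge -> no flip
Dir SE: edge -> no flip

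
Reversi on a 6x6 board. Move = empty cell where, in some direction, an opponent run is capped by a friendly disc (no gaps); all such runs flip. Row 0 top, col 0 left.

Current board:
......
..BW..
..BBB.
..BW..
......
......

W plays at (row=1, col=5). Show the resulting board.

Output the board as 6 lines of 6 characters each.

Place W at (1,5); scan 8 dirs for brackets.
Dir NW: first cell '.' (not opp) -> no flip
Dir N: first cell '.' (not opp) -> no flip
Dir NE: edge -> no flip
Dir W: first cell '.' (not opp) -> no flip
Dir E: edge -> no flip
Dir SW: opp run (2,4) capped by W -> flip
Dir S: first cell '.' (not opp) -> no flip
Dir SE: edge -> no flip
All flips: (2,4)

Answer: ......
..BW.W
..BBW.
..BW..
......
......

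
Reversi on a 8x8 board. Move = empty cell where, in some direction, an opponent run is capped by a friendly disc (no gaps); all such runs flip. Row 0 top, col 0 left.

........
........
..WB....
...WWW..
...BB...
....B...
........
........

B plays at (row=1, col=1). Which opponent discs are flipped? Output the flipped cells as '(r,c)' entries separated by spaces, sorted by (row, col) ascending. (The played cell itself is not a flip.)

Dir NW: first cell '.' (not opp) -> no flip
Dir N: first cell '.' (not opp) -> no flip
Dir NE: first cell '.' (not opp) -> no flip
Dir W: first cell '.' (not opp) -> no flip
Dir E: first cell '.' (not opp) -> no flip
Dir SW: first cell '.' (not opp) -> no flip
Dir S: first cell '.' (not opp) -> no flip
Dir SE: opp run (2,2) (3,3) capped by B -> flip

Answer: (2,2) (3,3)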